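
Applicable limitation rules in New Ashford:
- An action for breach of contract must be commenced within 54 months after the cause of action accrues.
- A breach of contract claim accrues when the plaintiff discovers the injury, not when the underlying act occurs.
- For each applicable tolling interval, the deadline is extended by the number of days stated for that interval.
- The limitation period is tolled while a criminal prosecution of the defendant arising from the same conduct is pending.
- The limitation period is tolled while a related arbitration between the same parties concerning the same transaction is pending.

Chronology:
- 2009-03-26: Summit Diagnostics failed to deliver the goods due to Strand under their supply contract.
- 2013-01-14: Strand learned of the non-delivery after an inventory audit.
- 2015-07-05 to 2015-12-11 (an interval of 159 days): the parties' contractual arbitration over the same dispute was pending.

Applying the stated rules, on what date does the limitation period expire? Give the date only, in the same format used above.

Under the discovery rule, the claim accrued on 2013-01-14, when Strand discovered the injury — not on the 2009-03-26 date of the underlying act.
54 months from 2013-01-14 is 2017-07-14.
The pending related arbitration from 2015-07-05 to 2015-12-11 tolled the period for 159 days, extending the deadline to 2017-12-20.

2017-12-20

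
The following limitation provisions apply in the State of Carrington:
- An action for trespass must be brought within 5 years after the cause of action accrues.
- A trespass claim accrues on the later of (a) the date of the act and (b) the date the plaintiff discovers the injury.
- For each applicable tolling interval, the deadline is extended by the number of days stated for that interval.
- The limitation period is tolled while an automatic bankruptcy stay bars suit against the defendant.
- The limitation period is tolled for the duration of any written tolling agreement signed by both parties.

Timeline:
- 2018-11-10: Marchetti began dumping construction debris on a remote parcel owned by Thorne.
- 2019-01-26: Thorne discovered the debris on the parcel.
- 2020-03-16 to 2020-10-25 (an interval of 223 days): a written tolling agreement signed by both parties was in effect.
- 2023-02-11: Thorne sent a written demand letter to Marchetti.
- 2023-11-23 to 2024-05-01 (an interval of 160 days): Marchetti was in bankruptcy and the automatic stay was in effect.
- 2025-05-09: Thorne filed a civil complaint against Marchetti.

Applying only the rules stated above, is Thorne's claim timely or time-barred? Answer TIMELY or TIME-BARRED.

Taking the later of the act (2018-11-10) and discovery (2019-01-26), the claim accrued on 2019-01-26.
The untolled deadline — 5 years after 2019-01-26 — is 2024-01-26.
The written tolling agreement from 2020-03-16 to 2020-10-25 tolled the period for 223 days, extending the deadline to 2024-09-05.
Because the automatic bankruptcy stay ran from 2023-11-23 to 2024-05-01, the deadline is extended by 160 days to 2025-02-12.
None of the other events listed affects the running of the period under the stated rules.
Filing on 2025-05-09 missed the 2025-02-12 deadline — the action is time-barred.

TIME-BARRED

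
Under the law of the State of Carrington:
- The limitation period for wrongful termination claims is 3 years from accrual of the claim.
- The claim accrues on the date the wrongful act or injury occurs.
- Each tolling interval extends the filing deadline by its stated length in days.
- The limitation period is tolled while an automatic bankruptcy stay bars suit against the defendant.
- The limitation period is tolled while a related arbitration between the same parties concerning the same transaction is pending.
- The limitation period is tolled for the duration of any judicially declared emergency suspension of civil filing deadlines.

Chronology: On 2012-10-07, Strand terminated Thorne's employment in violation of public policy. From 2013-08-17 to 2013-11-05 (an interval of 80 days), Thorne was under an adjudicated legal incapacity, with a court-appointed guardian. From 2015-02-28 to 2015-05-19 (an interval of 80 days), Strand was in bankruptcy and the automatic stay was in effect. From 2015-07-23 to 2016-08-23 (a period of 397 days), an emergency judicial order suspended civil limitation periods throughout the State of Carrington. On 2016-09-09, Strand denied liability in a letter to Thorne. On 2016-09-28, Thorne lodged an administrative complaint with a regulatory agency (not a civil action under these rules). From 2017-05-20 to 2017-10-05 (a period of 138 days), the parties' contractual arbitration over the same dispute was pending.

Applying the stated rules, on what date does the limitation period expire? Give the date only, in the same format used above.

The claim accrued on 2012-10-07, when the wrongful act occurred.
3 years from 2012-10-07 is 2015-10-07.
Because the automatic bankruptcy stay ran from 2015-02-28 to 2015-05-19, the deadline is extended by 80 days to 2015-12-26.
The period was tolled for 397 days by the emergency suspension of filing deadlines (2015-07-23 to 2016-08-23), pushing the deadline to 2017-01-26.
The pending related arbitration from 2017-05-20 to 2017-10-05 began after the period had already run on 2017-01-26, so it has no tolling effect.
No stated provision tolls the period for the plaintiff's incapacity, so the interval from 2013-08-17 to 2013-11-05 has no effect on the deadline.
Nothing else in the chronology tolls or restarts the period.

2017-01-26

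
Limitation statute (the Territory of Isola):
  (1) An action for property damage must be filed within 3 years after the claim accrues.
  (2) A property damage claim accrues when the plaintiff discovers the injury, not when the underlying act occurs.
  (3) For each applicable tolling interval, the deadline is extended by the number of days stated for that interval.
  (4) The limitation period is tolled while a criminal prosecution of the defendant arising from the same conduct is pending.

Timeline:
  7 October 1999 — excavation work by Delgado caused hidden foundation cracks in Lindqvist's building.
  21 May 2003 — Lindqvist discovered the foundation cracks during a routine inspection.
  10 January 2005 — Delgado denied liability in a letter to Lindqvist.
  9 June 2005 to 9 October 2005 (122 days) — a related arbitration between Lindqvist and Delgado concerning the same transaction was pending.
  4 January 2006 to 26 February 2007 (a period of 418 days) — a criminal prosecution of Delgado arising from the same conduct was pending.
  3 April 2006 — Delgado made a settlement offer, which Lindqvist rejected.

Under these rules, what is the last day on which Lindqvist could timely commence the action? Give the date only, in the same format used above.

The claim did not accrue until Lindqvist discovered the injury on 21 May 2003; the 7 October 1999 act date does not start the clock under the stated rule.
The untolled deadline — 3 years after 21 May 2003 — is 21 May 2006.
The period was tolled for 418 days by the pending criminal prosecution (4 January 2006 to 26 February 2007), pushing the deadline to 13 July 2007.
No stated provision tolls the period for a pending arbitration, so the interval from 9 June 2005 to 9 October 2005 has no effect on the deadline.
Nothing else in the chronology tolls or restarts the period.

13 July 2007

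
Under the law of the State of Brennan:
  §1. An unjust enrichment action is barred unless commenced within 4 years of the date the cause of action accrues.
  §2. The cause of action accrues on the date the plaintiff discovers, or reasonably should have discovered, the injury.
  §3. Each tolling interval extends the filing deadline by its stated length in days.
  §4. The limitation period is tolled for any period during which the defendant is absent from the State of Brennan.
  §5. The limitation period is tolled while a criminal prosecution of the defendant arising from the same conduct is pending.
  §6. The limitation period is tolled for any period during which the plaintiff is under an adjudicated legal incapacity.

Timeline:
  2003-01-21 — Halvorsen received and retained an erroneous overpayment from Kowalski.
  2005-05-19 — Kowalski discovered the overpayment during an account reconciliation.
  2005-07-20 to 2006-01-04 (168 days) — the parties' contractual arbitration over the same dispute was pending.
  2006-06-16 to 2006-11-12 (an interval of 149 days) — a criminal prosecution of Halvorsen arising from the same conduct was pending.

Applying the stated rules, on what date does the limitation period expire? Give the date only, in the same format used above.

Accrual is tied to discovery, so the period began on 2005-05-19 rather than on 2003-01-21 when the act occurred.
4 years from 2005-05-19 is 2009-05-19.
Because the pending criminal prosecution ran from 2006-06-16 to 2006-11-12, the deadline is extended by 149 days to 2009-10-15.
No stated provision tolls the period for a pending arbitration, so the interval from 2005-07-20 to 2006-01-04 has no effect on the deadline.

2009-10-15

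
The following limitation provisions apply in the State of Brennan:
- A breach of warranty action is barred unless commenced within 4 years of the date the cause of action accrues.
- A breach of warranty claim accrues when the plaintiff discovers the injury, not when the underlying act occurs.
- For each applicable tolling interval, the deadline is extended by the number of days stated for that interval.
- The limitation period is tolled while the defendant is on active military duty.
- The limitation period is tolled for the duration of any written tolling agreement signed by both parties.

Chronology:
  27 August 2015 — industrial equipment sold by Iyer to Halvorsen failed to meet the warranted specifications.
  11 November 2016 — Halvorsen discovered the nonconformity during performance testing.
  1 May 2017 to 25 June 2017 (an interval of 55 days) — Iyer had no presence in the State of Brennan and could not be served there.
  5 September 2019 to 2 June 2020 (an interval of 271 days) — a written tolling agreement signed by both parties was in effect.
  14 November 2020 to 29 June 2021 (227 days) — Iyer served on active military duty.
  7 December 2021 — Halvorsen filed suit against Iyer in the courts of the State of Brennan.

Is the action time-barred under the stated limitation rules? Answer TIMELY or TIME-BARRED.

TIMELY

The claim did not accrue until Halvorsen discovered the injury on 11 November 2016; the 27 August 2015 act date does not start the clock under the stated rule.
The untolled deadline — 4 years after 11 November 2016 — is 11 November 2020.
Because the written tolling agreement ran from 5 September 2019 to 2 June 2020, the deadline is extended by 271 days to 9 August 2021.
The defendant's active military service from 14 November 2020 to 29 June 2021 tolled the period for 227 days, extending the deadline to 24 March 2022.
The defendant's absence from the jurisdiction from 1 May 2017 to 25 June 2017 does not toll the period, because no stated rule makes the defendant's absence a tolling event.
Filing on 7 December 2021 beat the 24 March 2022 deadline — the action is timely.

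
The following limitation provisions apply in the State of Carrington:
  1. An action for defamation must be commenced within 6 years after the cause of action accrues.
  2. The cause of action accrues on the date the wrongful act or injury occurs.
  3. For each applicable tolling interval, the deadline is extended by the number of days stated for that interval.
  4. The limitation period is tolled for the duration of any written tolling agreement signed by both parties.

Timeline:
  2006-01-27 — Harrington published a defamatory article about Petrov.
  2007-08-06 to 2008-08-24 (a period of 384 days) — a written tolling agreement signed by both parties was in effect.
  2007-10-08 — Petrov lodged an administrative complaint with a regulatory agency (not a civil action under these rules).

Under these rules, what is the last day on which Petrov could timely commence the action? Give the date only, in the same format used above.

The cause of action accrued on 2006-01-27, the date of the act.
6 years from 2006-01-27 is 2012-01-27.
Because the written tolling agreement ran from 2007-08-06 to 2008-08-24, the deadline is extended by 384 days to 2013-02-14.
Nothing else in the chronology tolls or restarts the period.

2013-02-14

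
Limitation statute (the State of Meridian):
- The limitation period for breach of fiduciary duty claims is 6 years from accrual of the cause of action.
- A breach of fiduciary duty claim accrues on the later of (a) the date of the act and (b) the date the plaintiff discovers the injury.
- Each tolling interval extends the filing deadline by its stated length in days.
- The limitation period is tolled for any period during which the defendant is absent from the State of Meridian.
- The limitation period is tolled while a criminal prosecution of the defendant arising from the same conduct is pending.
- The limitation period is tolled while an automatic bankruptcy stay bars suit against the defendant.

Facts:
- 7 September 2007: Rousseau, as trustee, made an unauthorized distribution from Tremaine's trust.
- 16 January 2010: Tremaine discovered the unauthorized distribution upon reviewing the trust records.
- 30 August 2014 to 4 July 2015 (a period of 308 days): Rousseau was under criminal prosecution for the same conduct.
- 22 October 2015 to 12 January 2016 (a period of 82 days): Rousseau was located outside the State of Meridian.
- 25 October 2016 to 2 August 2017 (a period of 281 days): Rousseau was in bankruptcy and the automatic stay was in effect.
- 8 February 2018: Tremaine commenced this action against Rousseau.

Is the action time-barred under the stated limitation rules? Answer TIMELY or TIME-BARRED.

Taking the later of the act (7 September 2007) and discovery (16 January 2010), the claim accrued on 16 January 2010.
6 years from 16 January 2010 is 16 January 2016.
The period was tolled for 308 days by the pending criminal prosecution (30 August 2014 to 4 July 2015), pushing the deadline to 19 November 2016.
Because the defendant's absence from the jurisdiction ran from 22 October 2015 to 12 January 2016, the deadline is extended by 82 days to 9 February 2017.
Because the automatic bankruptcy stay ran from 25 October 2016 to 2 August 2017, the deadline is extended by 281 days to 17 November 2017.
The 8 February 2018 filing falls after the 17 November 2017 deadline; the claim is time-barred.

TIME-BARRED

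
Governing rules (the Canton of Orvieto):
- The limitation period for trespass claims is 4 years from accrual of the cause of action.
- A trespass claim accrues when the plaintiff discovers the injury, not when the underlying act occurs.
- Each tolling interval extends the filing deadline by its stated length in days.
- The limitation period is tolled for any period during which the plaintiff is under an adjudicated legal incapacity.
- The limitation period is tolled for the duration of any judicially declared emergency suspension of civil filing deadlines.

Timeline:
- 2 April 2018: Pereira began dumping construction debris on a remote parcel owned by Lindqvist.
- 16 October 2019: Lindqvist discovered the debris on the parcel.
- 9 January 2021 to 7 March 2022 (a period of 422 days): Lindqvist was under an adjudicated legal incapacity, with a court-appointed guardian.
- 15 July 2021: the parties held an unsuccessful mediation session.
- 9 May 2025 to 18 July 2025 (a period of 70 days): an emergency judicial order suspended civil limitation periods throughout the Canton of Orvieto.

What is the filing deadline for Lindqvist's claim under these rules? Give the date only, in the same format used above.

11 December 2024

Accrual is tied to discovery, so the period began on 16 October 2019 rather than on 2 April 2018 when the act occurred.
4 years from 16 October 2019 is 16 October 2023.
The plaintiff's legal incapacity from 9 January 2021 to 7 March 2022 tolled the period for 422 days, extending the deadline to 11 December 2024.
By the time the emergency suspension of filing deadlines began on 9 May 2025, the limitation period had already expired on 11 December 2024; that interval cannot revive it.
Nothing else in the chronology tolls or restarts the period.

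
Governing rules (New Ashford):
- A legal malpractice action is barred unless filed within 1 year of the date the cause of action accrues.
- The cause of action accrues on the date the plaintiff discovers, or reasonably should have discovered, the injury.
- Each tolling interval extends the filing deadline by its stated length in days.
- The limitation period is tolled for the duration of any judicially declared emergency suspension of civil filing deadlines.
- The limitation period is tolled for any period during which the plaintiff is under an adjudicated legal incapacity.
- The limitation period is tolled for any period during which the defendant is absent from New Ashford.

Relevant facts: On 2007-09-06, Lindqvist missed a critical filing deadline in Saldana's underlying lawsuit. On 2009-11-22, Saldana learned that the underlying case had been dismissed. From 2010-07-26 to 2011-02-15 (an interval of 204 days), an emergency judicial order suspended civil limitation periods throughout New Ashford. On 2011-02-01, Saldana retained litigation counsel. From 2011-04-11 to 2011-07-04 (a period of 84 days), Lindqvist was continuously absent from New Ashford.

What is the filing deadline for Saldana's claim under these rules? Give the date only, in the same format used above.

The claim did not accrue until Saldana discovered the injury on 2009-11-22; the 2007-09-06 act date does not start the clock under the stated rule.
Adding the 1 year base period to 2009-11-22 gives a deadline of 2010-11-22, before any tolling.
The period was tolled for 204 days by the emergency suspension of filing deadlines (2010-07-26 to 2011-02-15), pushing the deadline to 2011-06-14.
Because the defendant's absence from the jurisdiction ran from 2011-04-11 to 2011-07-04, the deadline is extended by 84 days to 2011-09-06.
Nothing else in the chronology tolls or restarts the period.

2011-09-06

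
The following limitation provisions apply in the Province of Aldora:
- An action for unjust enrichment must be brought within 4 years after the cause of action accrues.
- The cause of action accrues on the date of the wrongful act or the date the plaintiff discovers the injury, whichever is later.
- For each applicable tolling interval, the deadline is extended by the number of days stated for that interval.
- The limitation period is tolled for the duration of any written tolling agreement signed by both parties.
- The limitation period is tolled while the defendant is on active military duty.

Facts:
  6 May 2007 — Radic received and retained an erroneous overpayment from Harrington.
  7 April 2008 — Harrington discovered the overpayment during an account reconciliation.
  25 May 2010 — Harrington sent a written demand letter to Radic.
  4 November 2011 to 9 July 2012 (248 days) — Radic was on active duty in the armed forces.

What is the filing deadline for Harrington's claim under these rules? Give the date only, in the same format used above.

The claim accrued on 7 April 2008 — the later of the 6 May 2007 act and the 7 April 2008 discovery.
The untolled deadline — 4 years after 7 April 2008 — is 7 April 2012.
Because the defendant's active military service ran from 4 November 2011 to 9 July 2012, the deadline is extended by 248 days to 11 December 2012.
None of the other events listed affects the running of the period under the stated rules.

11 December 2012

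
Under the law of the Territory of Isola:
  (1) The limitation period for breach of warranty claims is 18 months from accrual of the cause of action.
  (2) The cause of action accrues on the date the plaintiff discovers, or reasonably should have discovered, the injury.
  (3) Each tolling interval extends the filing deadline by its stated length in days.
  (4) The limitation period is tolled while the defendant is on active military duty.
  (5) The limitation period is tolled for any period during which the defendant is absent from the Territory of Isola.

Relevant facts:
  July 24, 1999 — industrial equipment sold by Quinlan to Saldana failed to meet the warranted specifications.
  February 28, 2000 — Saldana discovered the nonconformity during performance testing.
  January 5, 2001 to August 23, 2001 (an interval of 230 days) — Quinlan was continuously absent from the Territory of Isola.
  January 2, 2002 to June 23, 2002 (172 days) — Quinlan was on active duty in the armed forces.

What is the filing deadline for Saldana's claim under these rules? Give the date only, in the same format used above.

Accrual is tied to discovery, so the period began on February 28, 2000 rather than on July 24, 1999 when the act occurred.
Adding the 18 months base period to February 28, 2000 gives a deadline of August 28, 2001, before any tolling.
Because the defendant's absence from the jurisdiction ran from January 5, 2001 to August 23, 2001, the deadline is extended by 230 days to April 15, 2002.
Because the defendant's active military service ran from January 2, 2002 to June 23, 2002, the deadline is extended by 172 days to October 4, 2002.

October 4, 2002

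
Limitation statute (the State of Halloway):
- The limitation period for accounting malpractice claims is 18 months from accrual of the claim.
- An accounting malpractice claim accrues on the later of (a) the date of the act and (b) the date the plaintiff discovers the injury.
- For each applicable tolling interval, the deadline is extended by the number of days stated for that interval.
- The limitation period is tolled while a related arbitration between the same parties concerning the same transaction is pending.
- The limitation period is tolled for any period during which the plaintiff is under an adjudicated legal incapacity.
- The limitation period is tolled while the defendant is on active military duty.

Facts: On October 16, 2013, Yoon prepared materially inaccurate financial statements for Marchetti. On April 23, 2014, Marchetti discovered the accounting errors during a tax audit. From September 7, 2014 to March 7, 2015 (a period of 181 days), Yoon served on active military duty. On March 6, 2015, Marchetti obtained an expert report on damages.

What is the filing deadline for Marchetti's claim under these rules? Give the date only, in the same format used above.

April 21, 2016

The claim accrued on April 23, 2014 — the later of the October 16, 2013 act and the April 23, 2014 discovery.
The untolled deadline — 18 months after April 23, 2014 — is October 23, 2015.
The defendant's active military service from September 7, 2014 to March 7, 2015 tolled the period for 181 days, extending the deadline to April 21, 2016.
Nothing else in the chronology tolls or restarts the period.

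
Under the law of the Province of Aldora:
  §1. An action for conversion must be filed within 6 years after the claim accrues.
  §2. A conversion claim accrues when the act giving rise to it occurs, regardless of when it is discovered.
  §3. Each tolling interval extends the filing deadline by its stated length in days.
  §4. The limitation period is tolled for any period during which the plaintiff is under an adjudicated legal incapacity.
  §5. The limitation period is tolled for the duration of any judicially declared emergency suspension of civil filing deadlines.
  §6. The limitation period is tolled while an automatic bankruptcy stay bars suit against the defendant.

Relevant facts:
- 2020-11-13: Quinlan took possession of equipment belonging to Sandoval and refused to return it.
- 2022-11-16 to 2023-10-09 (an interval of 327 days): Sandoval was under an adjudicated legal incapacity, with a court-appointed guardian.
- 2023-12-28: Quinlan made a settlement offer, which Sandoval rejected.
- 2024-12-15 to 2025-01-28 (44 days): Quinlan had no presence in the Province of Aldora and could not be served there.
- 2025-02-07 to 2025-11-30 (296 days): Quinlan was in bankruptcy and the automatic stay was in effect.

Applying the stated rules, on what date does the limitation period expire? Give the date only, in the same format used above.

2028-07-28

The claim accrued on 2020-11-13, when the wrongful act occurred.
Adding the 6 years base period to 2020-11-13 gives a deadline of 2026-11-13, before any tolling.
The period was tolled for 327 days by the plaintiff's legal incapacity (2022-11-16 to 2023-10-09), pushing the deadline to 2027-10-06.
The automatic bankruptcy stay from 2025-02-07 to 2025-11-30 tolled the period for 296 days, extending the deadline to 2028-07-28.
The defendant's absence from the jurisdiction from 2024-12-15 to 2025-01-28 does not toll the period, because no stated rule makes the defendant's absence a tolling event.
Nothing else in the chronology tolls or restarts the period.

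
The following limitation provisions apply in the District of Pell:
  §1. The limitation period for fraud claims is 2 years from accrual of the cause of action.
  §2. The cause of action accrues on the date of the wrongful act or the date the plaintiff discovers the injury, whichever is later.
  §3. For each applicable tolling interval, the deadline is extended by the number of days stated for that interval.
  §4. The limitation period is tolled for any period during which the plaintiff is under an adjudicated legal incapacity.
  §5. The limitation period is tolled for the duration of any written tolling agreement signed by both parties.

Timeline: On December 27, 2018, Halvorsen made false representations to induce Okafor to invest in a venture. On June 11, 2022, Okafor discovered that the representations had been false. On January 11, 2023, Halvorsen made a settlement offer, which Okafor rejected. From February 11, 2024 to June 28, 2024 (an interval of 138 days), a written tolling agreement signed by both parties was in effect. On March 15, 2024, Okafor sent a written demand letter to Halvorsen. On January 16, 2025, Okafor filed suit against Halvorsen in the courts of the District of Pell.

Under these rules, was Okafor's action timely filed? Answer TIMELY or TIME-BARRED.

The claim accrued on June 11, 2022 — the later of the December 27, 2018 act and the June 11, 2022 discovery.
2 years from June 11, 2022 is June 11, 2024.
Because the written tolling agreement ran from February 11, 2024 to June 28, 2024, the deadline is extended by 138 days to October 27, 2024.
Nothing else in the chronology tolls or restarts the period.
Filing on January 16, 2025 missed the October 27, 2024 deadline — the action is time-barred.

TIME-BARRED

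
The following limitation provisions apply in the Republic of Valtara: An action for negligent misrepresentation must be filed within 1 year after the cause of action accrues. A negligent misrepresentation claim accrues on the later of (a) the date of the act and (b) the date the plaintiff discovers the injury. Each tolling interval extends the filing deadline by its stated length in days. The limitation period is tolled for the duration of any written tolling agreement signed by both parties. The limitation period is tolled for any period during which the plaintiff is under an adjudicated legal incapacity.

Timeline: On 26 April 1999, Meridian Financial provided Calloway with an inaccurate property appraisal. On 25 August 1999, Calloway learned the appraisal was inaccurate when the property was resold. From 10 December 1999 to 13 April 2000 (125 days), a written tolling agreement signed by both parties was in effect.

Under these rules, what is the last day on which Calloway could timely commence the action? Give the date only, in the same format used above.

28 December 2000

The claim accrued on 25 August 1999 — the later of the 26 April 1999 act and the 25 August 1999 discovery.
The untolled deadline — 1 year after 25 August 1999 — is 25 August 2000.
Because the written tolling agreement ran from 10 December 1999 to 13 April 2000, the deadline is extended by 125 days to 28 December 2000.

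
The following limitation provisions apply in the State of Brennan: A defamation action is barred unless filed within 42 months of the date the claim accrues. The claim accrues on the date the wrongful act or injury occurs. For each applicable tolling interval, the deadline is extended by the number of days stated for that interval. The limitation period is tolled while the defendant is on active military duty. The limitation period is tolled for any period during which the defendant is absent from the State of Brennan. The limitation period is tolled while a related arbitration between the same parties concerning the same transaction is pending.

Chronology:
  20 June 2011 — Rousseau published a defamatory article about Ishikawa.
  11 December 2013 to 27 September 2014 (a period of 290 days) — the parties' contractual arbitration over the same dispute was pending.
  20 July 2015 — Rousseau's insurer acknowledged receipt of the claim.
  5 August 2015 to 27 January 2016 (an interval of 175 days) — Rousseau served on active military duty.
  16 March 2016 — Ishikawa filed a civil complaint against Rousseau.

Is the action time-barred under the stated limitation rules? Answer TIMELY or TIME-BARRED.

TIMELY

The limitation period began to run on 20 June 2011.
Adding the 42 months base period to 20 June 2011 gives a deadline of 20 December 2014, before any tolling.
Because the pending related arbitration ran from 11 December 2013 to 27 September 2014, the deadline is extended by 290 days to 6 October 2015.
The period was tolled for 175 days by the defendant's active military service (5 August 2015 to 27 January 2016), pushing the deadline to 29 March 2016.
The other events in the timeline have no effect on the limitation period under the stated rules.
Filing on 16 March 2016 beat the 29 March 2016 deadline — the action is timely.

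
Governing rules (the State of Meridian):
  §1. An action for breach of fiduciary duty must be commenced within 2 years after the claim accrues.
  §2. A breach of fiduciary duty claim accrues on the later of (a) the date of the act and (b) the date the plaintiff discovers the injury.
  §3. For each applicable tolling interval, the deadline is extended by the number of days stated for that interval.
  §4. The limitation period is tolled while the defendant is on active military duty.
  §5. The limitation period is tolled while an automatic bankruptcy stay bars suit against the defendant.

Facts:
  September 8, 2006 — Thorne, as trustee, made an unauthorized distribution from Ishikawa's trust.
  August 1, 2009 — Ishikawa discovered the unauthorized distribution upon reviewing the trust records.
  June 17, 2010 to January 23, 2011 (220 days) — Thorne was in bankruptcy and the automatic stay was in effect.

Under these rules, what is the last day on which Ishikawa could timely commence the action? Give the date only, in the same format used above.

March 8, 2012

The claim accrued on August 1, 2009 — the later of the September 8, 2006 act and the August 1, 2009 discovery.
Adding the 2 years base period to August 1, 2009 gives a deadline of August 1, 2011, before any tolling.
The automatic bankruptcy stay from June 17, 2010 to January 23, 2011 tolled the period for 220 days, extending the deadline to March 8, 2012.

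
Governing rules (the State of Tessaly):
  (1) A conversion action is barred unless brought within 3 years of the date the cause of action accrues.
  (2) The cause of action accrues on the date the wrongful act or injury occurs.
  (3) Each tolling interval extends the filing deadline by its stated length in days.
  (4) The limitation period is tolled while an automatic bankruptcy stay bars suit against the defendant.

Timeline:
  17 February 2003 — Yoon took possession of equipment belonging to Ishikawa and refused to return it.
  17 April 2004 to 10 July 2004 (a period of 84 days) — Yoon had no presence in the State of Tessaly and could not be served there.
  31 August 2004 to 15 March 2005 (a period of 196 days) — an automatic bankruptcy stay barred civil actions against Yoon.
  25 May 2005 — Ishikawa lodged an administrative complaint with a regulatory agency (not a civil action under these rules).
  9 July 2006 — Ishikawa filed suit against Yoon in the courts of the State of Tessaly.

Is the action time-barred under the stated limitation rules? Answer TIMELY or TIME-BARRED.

The limitation period began to run on 17 February 2003.
Adding the 3 years base period to 17 February 2003 gives a deadline of 17 February 2006, before any tolling.
The automatic bankruptcy stay from 31 August 2004 to 15 March 2005 tolled the period for 196 days, extending the deadline to 1 September 2006.
Although the defendant's absence ran from 17 April 2004 to 10 July 2004, the stated rules do not make that a tolling event, so it is disregarded.
Nothing else in the chronology tolls or restarts the period.
The 9 July 2006 filing precedes the 1 September 2006 deadline; the claim is timely.

TIMELY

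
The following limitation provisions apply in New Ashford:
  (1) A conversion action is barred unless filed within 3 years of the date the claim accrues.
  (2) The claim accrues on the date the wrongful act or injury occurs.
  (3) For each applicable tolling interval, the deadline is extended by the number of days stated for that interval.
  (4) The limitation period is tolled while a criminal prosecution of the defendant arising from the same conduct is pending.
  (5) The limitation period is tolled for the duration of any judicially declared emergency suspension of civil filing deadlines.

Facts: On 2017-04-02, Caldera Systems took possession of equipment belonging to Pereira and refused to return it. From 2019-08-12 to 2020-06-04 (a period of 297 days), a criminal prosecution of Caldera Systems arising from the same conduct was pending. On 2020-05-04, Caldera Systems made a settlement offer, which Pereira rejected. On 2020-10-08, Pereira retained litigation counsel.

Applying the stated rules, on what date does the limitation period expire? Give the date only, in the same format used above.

The claim accrued on 2017-04-02, when the wrongful act occurred.
The untolled deadline — 3 years after 2017-04-02 — is 2020-04-02.
The pending criminal prosecution from 2019-08-12 to 2020-06-04 tolled the period for 297 days, extending the deadline to 2021-01-24.
None of the other events listed affects the running of the period under the stated rules.

2021-01-24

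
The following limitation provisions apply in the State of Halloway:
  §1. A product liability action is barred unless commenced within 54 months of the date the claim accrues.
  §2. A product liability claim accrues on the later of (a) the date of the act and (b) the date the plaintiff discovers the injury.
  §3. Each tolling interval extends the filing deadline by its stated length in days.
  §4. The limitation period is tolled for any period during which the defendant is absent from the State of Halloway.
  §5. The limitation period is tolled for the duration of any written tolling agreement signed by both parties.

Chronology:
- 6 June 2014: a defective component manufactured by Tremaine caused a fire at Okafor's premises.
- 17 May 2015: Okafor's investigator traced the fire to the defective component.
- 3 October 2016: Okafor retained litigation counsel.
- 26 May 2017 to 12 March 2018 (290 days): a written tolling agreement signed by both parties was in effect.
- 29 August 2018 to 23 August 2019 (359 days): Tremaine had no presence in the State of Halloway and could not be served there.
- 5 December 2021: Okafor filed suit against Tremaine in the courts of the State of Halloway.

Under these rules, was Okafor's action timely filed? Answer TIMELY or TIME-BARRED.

Taking the later of the act (6 June 2014) and discovery (17 May 2015), the claim accrued on 17 May 2015.
Adding the 54 months base period to 17 May 2015 gives a deadline of 17 November 2019, before any tolling.
The period was tolled for 290 days by the written tolling agreement (26 May 2017 to 12 March 2018), pushing the deadline to 2 September 2020.
The period was tolled for 359 days by the defendant's absence from the jurisdiction (29 August 2018 to 23 August 2019), pushing the deadline to 27 August 2021.
The other events in the timeline have no effect on the limitation period under the stated rules.
Filing on 5 December 2021 missed the 27 August 2021 deadline — the action is time-barred.

TIME-BARRED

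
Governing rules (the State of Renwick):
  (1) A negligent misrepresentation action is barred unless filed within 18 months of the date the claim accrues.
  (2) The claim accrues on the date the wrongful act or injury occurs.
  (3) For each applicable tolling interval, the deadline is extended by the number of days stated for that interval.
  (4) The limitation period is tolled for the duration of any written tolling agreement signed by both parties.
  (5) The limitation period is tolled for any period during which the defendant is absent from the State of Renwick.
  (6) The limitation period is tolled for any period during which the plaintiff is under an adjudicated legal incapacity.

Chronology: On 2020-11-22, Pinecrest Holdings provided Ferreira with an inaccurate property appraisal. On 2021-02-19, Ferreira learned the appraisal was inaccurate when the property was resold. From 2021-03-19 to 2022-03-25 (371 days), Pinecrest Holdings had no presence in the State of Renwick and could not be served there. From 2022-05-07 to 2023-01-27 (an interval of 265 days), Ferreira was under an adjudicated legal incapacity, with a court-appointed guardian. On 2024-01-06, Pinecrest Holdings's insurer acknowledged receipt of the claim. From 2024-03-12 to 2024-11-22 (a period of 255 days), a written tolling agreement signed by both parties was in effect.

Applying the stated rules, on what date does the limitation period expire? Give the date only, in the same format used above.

Accrual is governed by the date of the act, so the period began to run on 2020-11-22; the later discovery on 2021-02-19 is irrelevant under the stated rule.
Adding the 18 months base period to 2020-11-22 gives a deadline of 2022-05-22, before any tolling.
The defendant's absence from the jurisdiction from 2021-03-19 to 2022-03-25 tolled the period for 371 days, extending the deadline to 2023-05-28.
Because the plaintiff's legal incapacity ran from 2022-05-07 to 2023-01-27, the deadline is extended by 265 days to 2024-02-17.
By the time the written tolling agreement began on 2024-03-12, the limitation period had already expired on 2024-02-17; that interval cannot revive it.
The other events in the timeline have no effect on the limitation period under the stated rules.

2024-02-17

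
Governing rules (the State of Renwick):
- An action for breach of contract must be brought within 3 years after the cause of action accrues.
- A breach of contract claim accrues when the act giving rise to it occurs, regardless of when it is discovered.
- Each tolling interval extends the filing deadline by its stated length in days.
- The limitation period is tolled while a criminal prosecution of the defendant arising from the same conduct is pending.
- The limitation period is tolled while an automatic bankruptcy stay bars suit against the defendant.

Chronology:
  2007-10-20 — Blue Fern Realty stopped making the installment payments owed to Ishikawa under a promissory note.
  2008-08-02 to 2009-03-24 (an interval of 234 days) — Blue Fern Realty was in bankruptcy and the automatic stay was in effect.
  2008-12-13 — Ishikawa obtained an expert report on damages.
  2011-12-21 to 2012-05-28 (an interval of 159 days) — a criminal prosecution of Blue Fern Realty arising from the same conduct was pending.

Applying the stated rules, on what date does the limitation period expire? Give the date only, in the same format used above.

The cause of action accrued on 2007-10-20, the date of the act.
Adding the 3 years base period to 2007-10-20 gives a deadline of 2010-10-20, before any tolling.
The automatic bankruptcy stay from 2008-08-02 to 2009-03-24 tolled the period for 234 days, extending the deadline to 2011-06-11.
The pending criminal prosecution from 2011-12-21 to 2012-05-28 began after the period had already run on 2011-06-11, so it has no tolling effect.
None of the other events listed affects the running of the period under the stated rules.

2011-06-11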